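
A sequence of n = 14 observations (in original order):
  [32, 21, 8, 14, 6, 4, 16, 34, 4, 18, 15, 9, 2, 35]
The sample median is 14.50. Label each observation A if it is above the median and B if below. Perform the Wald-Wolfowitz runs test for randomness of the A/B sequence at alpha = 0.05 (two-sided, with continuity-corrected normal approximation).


Step 1: Compute median = 14.50; label A = above, B = below.
Labels in order: AABBBBAABAABBA  (n_A = 7, n_B = 7)
Step 2: Count runs R = 7.
Step 3: Under H0 (random ordering), E[R] = 2*n_A*n_B/(n_A+n_B) + 1 = 2*7*7/14 + 1 = 8.0000.
        Var[R] = 2*n_A*n_B*(2*n_A*n_B - n_A - n_B) / ((n_A+n_B)^2 * (n_A+n_B-1)) = 8232/2548 = 3.2308.
        SD[R] = 1.7974.
Step 4: Continuity-corrected z = (R + 0.5 - E[R]) / SD[R] = (7 + 0.5 - 8.0000) / 1.7974 = -0.2782.
Step 5: Two-sided p-value via normal approximation = 2*(1 - Phi(|z|)) = 0.780879.
Step 6: alpha = 0.05. fail to reject H0.

R = 7, z = -0.2782, p = 0.780879, fail to reject H0.


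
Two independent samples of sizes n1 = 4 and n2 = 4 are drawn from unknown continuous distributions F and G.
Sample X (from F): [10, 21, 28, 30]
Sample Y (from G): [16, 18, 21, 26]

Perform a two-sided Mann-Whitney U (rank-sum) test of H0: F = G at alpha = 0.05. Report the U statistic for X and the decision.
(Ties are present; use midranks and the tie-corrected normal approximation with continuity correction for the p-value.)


Step 1: Combine and sort all 8 observations; assign midranks.
sorted (value, group): (10,X), (16,Y), (18,Y), (21,X), (21,Y), (26,Y), (28,X), (30,X)
ranks: 10->1, 16->2, 18->3, 21->4.5, 21->4.5, 26->6, 28->7, 30->8
Step 2: Rank sum for X: R1 = 1 + 4.5 + 7 + 8 = 20.5.
Step 3: U_X = R1 - n1(n1+1)/2 = 20.5 - 4*5/2 = 20.5 - 10 = 10.5.
       U_Y = n1*n2 - U_X = 16 - 10.5 = 5.5.
Step 4: Ties are present, so use the tie-corrected normal approximation (with continuity correction) for the p-value.
Step 5: p-value = 0.561363; compare to alpha = 0.05. fail to reject H0.

U_X = 10.5, p = 0.561363, fail to reject H0 at alpha = 0.05.


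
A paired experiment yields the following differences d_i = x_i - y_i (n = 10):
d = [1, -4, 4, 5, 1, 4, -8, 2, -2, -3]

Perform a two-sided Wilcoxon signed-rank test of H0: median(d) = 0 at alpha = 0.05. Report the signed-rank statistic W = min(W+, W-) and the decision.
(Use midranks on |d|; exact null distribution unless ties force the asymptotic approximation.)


Step 1: Drop any zero differences (none here) and take |d_i|.
|d| = [1, 4, 4, 5, 1, 4, 8, 2, 2, 3]
Step 2: Midrank |d_i| (ties get averaged ranks).
ranks: |1|->1.5, |4|->7, |4|->7, |5|->9, |1|->1.5, |4|->7, |8|->10, |2|->3.5, |2|->3.5, |3|->5
Step 3: Attach original signs; sum ranks with positive sign and with negative sign.
W+ = 1.5 + 7 + 9 + 1.5 + 7 + 3.5 = 29.5
W- = 7 + 10 + 3.5 + 5 = 25.5
(Check: W+ + W- = 55 should equal n(n+1)/2 = 55.)
Step 4: Test statistic W = min(W+, W-) = 25.5.
Step 5: Ties in |d|, so use the tie-corrected normal approximation.
        E[W] = n(n+1)/4 = 10*11/4 = 27.5.
        Tie groups: |d|=1 (t=2), |d|=2 (t=2), |d|=4 (t=3); sum(t^3 - t) = 36.
        Var[W] = n(n+1)(2n+1)/24 - sum(t^3-t)/48 = 2310/24 - 36/48 = 95.5.
        z = (W - E[W]) / sqrt(Var[W]) = (25.5 - 27.5) / 9.7724 = -0.2047.
        Two-sided p = 2*Phi(z) = 0.837839.
Step 6: alpha = 0.05. fail to reject H0.

W+ = 29.5, W- = 25.5, W = min = 25.5, p = 0.837839, fail to reject H0.


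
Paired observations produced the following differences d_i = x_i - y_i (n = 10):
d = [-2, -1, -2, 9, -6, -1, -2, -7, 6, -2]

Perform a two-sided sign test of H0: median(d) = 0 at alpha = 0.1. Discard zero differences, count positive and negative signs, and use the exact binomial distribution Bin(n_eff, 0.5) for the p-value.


Step 1: Discard zero differences. Original n = 10; n_eff = number of nonzero differences = 10.
Nonzero differences (with sign): -2, -1, -2, +9, -6, -1, -2, -7, +6, -2
Step 2: Count signs: positive = 2, negative = 8.
Step 3: Under H0: P(positive) = 0.5, so the number of positives S ~ Bin(10, 0.5).
Step 4: Two-sided exact p-value = sum of Bin(10,0.5) probabilities at or below the observed probability = 0.109375.
Step 5: alpha = 0.1. fail to reject H0.

n_eff = 10, pos = 2, neg = 8, p = 0.109375, fail to reject H0.


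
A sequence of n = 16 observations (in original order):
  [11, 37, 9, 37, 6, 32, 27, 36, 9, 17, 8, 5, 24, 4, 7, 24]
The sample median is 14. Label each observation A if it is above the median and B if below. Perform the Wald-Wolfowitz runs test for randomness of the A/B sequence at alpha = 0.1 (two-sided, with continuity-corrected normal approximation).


Step 1: Compute median = 14; label A = above, B = below.
Labels in order: BABABAAABABBABBA  (n_A = 8, n_B = 8)
Step 2: Count runs R = 12.
Step 3: Under H0 (random ordering), E[R] = 2*n_A*n_B/(n_A+n_B) + 1 = 2*8*8/16 + 1 = 9.0000.
        Var[R] = 2*n_A*n_B*(2*n_A*n_B - n_A - n_B) / ((n_A+n_B)^2 * (n_A+n_B-1)) = 14336/3840 = 3.7333.
        SD[R] = 1.9322.
Step 4: Continuity-corrected z = (R - 0.5 - E[R]) / SD[R] = (12 - 0.5 - 9.0000) / 1.9322 = 1.2939.
Step 5: Two-sided p-value via normal approximation = 2*(1 - Phi(|z|)) = 0.195709.
Step 6: alpha = 0.1. fail to reject H0.

R = 12, z = 1.2939, p = 0.195709, fail to reject H0.


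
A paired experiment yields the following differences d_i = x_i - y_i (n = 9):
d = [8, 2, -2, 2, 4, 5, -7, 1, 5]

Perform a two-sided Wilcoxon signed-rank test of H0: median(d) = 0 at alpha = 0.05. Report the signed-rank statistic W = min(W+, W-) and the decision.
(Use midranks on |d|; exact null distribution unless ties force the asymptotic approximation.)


Step 1: Drop any zero differences (none here) and take |d_i|.
|d| = [8, 2, 2, 2, 4, 5, 7, 1, 5]
Step 2: Midrank |d_i| (ties get averaged ranks).
ranks: |8|->9, |2|->3, |2|->3, |2|->3, |4|->5, |5|->6.5, |7|->8, |1|->1, |5|->6.5
Step 3: Attach original signs; sum ranks with positive sign and with negative sign.
W+ = 9 + 3 + 3 + 5 + 6.5 + 1 + 6.5 = 34
W- = 3 + 8 = 11
(Check: W+ + W- = 45 should equal n(n+1)/2 = 45.)
Step 4: Test statistic W = min(W+, W-) = 11.
Step 5: Ties in |d|, so use the tie-corrected normal approximation.
        E[W] = n(n+1)/4 = 9*10/4 = 22.5.
        Tie groups: |d|=2 (t=3), |d|=5 (t=2); sum(t^3 - t) = 30.
        Var[W] = n(n+1)(2n+1)/24 - sum(t^3-t)/48 = 1710/24 - 30/48 = 70.625.
        z = (W - E[W]) / sqrt(Var[W]) = (11 - 22.5) / 8.4039 = -1.3684.
        Two-sided p = 2*Phi(z) = 0.171181.
Step 6: alpha = 0.05. fail to reject H0.

W+ = 34, W- = 11, W = min = 11, p = 0.171181, fail to reject H0.


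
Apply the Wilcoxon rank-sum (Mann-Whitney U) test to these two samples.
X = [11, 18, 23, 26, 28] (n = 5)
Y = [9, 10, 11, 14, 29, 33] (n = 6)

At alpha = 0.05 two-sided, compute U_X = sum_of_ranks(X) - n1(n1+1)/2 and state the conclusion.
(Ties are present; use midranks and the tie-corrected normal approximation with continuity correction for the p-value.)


Step 1: Combine and sort all 11 observations; assign midranks.
sorted (value, group): (9,Y), (10,Y), (11,X), (11,Y), (14,Y), (18,X), (23,X), (26,X), (28,X), (29,Y), (33,Y)
ranks: 9->1, 10->2, 11->3.5, 11->3.5, 14->5, 18->6, 23->7, 26->8, 28->9, 29->10, 33->11
Step 2: Rank sum for X: R1 = 3.5 + 6 + 7 + 8 + 9 = 33.5.
Step 3: U_X = R1 - n1(n1+1)/2 = 33.5 - 5*6/2 = 33.5 - 15 = 18.5.
       U_Y = n1*n2 - U_X = 30 - 18.5 = 11.5.
Step 4: Ties are present, so use the tie-corrected normal approximation (with continuity correction) for the p-value.
Step 5: p-value = 0.583025; compare to alpha = 0.05. fail to reject H0.

U_X = 18.5, p = 0.583025, fail to reject H0 at alpha = 0.05.


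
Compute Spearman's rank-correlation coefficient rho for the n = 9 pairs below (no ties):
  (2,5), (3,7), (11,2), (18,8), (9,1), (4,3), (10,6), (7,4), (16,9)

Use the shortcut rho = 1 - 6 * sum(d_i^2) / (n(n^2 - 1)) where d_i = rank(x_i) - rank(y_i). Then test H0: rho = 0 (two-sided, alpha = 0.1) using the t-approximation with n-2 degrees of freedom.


Step 1: Rank x and y separately (midranks; no ties here).
rank(x): 2->1, 3->2, 11->7, 18->9, 9->5, 4->3, 10->6, 7->4, 16->8
rank(y): 5->5, 7->7, 2->2, 8->8, 1->1, 3->3, 6->6, 4->4, 9->9
Step 2: d_i = R_x(i) - R_y(i); compute d_i^2.
  (1-5)^2=16, (2-7)^2=25, (7-2)^2=25, (9-8)^2=1, (5-1)^2=16, (3-3)^2=0, (6-6)^2=0, (4-4)^2=0, (8-9)^2=1
sum(d^2) = 84.
Step 3: rho = 1 - 6*84 / (9*(9^2 - 1)) = 1 - 504/720 = 0.300000.
Step 4: Under H0, t = rho * sqrt((n-2)/(1-rho^2)) = 0.8321 ~ t(7).
Step 5: Two-sided p-value from the t-distribution with 7 df = 0.432845.
Step 6: alpha = 0.1. fail to reject H0.

rho = 0.3000, p = 0.432845, fail to reject H0 at alpha = 0.1.


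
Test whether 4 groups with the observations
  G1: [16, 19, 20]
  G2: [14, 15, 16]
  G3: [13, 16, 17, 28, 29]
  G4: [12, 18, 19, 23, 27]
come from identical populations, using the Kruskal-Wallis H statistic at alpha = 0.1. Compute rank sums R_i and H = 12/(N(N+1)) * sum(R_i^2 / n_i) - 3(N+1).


Step 1: Combine all N = 16 observations and assign midranks.
sorted (value, group, rank): (12,G4,1), (13,G3,2), (14,G2,3), (15,G2,4), (16,G1,6), (16,G2,6), (16,G3,6), (17,G3,8), (18,G4,9), (19,G1,10.5), (19,G4,10.5), (20,G1,12), (23,G4,13), (27,G4,14), (28,G3,15), (29,G3,16)
Step 2: Sum ranks within each group.
R_1 = 28.5 (n_1 = 3)
R_2 = 13 (n_2 = 3)
R_3 = 47 (n_3 = 5)
R_4 = 47.5 (n_4 = 5)
Step 3: H = 12/(N(N+1)) * sum(R_i^2/n_i) - 3(N+1)
     = 12/(16*17) * (28.5^2/3 + 13^2/3 + 47^2/5 + 47.5^2/5) - 3*17
     = 0.044118 * 1220.13 - 51
     = 2.829412.
Step 4: Ties present; correction factor C = 1 - 30/(16^3 - 16) = 0.992647. Corrected H = 2.829412 / 0.992647 = 2.850370.
Step 5: Under H0, H ~ chi^2(3); p-value = 0.415275.
Step 6: alpha = 0.1. fail to reject H0.

H = 2.8504, df = 3, p = 0.415275, fail to reject H0.


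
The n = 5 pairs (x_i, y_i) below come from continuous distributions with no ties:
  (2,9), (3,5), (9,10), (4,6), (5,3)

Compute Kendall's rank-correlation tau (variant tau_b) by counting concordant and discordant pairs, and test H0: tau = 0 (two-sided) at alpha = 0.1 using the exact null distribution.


Step 1: Enumerate the 10 unordered pairs (i,j) with i<j and classify each by sign(x_j-x_i) * sign(y_j-y_i).
  (1,2):dx=+1,dy=-4->D; (1,3):dx=+7,dy=+1->C; (1,4):dx=+2,dy=-3->D; (1,5):dx=+3,dy=-6->D
  (2,3):dx=+6,dy=+5->C; (2,4):dx=+1,dy=+1->C; (2,5):dx=+2,dy=-2->D; (3,4):dx=-5,dy=-4->C
  (3,5):dx=-4,dy=-7->C; (4,5):dx=+1,dy=-3->D
Step 2: C = 5, D = 5, total pairs = 10.
Step 3: tau = (C - D)/(n(n-1)/2) = (5 - 5)/10 = 0.000000.
Step 4: Exact two-sided p-value (enumerate n! = 120 permutations of y under H0): p = 1.000000.
Step 5: alpha = 0.1. fail to reject H0.

tau_b = 0.0000 (C=5, D=5), p = 1.000000, fail to reject H0.


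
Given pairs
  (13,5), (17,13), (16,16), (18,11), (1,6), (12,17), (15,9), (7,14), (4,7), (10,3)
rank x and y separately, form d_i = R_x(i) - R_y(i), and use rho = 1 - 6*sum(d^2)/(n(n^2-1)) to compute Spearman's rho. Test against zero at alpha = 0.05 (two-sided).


Step 1: Rank x and y separately (midranks; no ties here).
rank(x): 13->6, 17->9, 16->8, 18->10, 1->1, 12->5, 15->7, 7->3, 4->2, 10->4
rank(y): 5->2, 13->7, 16->9, 11->6, 6->3, 17->10, 9->5, 14->8, 7->4, 3->1
Step 2: d_i = R_x(i) - R_y(i); compute d_i^2.
  (6-2)^2=16, (9-7)^2=4, (8-9)^2=1, (10-6)^2=16, (1-3)^2=4, (5-10)^2=25, (7-5)^2=4, (3-8)^2=25, (2-4)^2=4, (4-1)^2=9
sum(d^2) = 108.
Step 3: rho = 1 - 6*108 / (10*(10^2 - 1)) = 1 - 648/990 = 0.345455.
Step 4: Under H0, t = rho * sqrt((n-2)/(1-rho^2)) = 1.0412 ~ t(8).
Step 5: Two-sided p-value from the t-distribution with 8 df = 0.328227.
Step 6: alpha = 0.05. fail to reject H0.

rho = 0.3455, p = 0.328227, fail to reject H0 at alpha = 0.05.


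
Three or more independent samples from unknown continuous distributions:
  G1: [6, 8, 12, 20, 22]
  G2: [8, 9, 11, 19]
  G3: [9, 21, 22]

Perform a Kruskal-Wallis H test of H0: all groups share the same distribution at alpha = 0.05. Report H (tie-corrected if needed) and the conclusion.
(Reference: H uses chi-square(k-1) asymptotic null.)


Step 1: Combine all N = 12 observations and assign midranks.
sorted (value, group, rank): (6,G1,1), (8,G1,2.5), (8,G2,2.5), (9,G2,4.5), (9,G3,4.5), (11,G2,6), (12,G1,7), (19,G2,8), (20,G1,9), (21,G3,10), (22,G1,11.5), (22,G3,11.5)
Step 2: Sum ranks within each group.
R_1 = 31 (n_1 = 5)
R_2 = 21 (n_2 = 4)
R_3 = 26 (n_3 = 3)
Step 3: H = 12/(N(N+1)) * sum(R_i^2/n_i) - 3(N+1)
     = 12/(12*13) * (31^2/5 + 21^2/4 + 26^2/3) - 3*13
     = 0.076923 * 527.783 - 39
     = 1.598718.
Step 4: Ties present; correction factor C = 1 - 18/(12^3 - 12) = 0.989510. Corrected H = 1.598718 / 0.989510 = 1.615665.
Step 5: Under H0, H ~ chi^2(2); p-value = 0.445823.
Step 6: alpha = 0.05. fail to reject H0.

H = 1.6157, df = 2, p = 0.445823, fail to reject H0.


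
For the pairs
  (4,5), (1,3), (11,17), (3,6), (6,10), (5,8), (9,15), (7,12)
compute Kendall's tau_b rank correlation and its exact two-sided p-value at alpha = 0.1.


Step 1: Enumerate the 28 unordered pairs (i,j) with i<j and classify each by sign(x_j-x_i) * sign(y_j-y_i).
  (1,2):dx=-3,dy=-2->C; (1,3):dx=+7,dy=+12->C; (1,4):dx=-1,dy=+1->D; (1,5):dx=+2,dy=+5->C
  (1,6):dx=+1,dy=+3->C; (1,7):dx=+5,dy=+10->C; (1,8):dx=+3,dy=+7->C; (2,3):dx=+10,dy=+14->C
  (2,4):dx=+2,dy=+3->C; (2,5):dx=+5,dy=+7->C; (2,6):dx=+4,dy=+5->C; (2,7):dx=+8,dy=+12->C
  (2,8):dx=+6,dy=+9->C; (3,4):dx=-8,dy=-11->C; (3,5):dx=-5,dy=-7->C; (3,6):dx=-6,dy=-9->C
  (3,7):dx=-2,dy=-2->C; (3,8):dx=-4,dy=-5->C; (4,5):dx=+3,dy=+4->C; (4,6):dx=+2,dy=+2->C
  (4,7):dx=+6,dy=+9->C; (4,8):dx=+4,dy=+6->C; (5,6):dx=-1,dy=-2->C; (5,7):dx=+3,dy=+5->C
  (5,8):dx=+1,dy=+2->C; (6,7):dx=+4,dy=+7->C; (6,8):dx=+2,dy=+4->C; (7,8):dx=-2,dy=-3->C
Step 2: C = 27, D = 1, total pairs = 28.
Step 3: tau = (C - D)/(n(n-1)/2) = (27 - 1)/28 = 0.928571.
Step 4: Exact two-sided p-value (enumerate n! = 40320 permutations of y under H0): p = 0.000397.
Step 5: alpha = 0.1. reject H0.

tau_b = 0.9286 (C=27, D=1), p = 0.000397, reject H0.


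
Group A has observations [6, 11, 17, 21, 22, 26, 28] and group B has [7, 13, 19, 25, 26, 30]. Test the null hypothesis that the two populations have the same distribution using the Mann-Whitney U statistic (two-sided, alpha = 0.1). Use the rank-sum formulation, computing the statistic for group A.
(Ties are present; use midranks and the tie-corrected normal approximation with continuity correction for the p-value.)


Step 1: Combine and sort all 13 observations; assign midranks.
sorted (value, group): (6,X), (7,Y), (11,X), (13,Y), (17,X), (19,Y), (21,X), (22,X), (25,Y), (26,X), (26,Y), (28,X), (30,Y)
ranks: 6->1, 7->2, 11->3, 13->4, 17->5, 19->6, 21->7, 22->8, 25->9, 26->10.5, 26->10.5, 28->12, 30->13
Step 2: Rank sum for X: R1 = 1 + 3 + 5 + 7 + 8 + 10.5 + 12 = 46.5.
Step 3: U_X = R1 - n1(n1+1)/2 = 46.5 - 7*8/2 = 46.5 - 28 = 18.5.
       U_Y = n1*n2 - U_X = 42 - 18.5 = 23.5.
Step 4: Ties are present, so use the tie-corrected normal approximation (with continuity correction) for the p-value.
Step 5: p-value = 0.774796; compare to alpha = 0.1. fail to reject H0.

U_X = 18.5, p = 0.774796, fail to reject H0 at alpha = 0.1.


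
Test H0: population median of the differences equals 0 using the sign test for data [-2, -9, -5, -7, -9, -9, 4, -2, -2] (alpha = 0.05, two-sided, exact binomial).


Step 1: Discard zero differences. Original n = 9; n_eff = number of nonzero differences = 9.
Nonzero differences (with sign): -2, -9, -5, -7, -9, -9, +4, -2, -2
Step 2: Count signs: positive = 1, negative = 8.
Step 3: Under H0: P(positive) = 0.5, so the number of positives S ~ Bin(9, 0.5).
Step 4: Two-sided exact p-value = sum of Bin(9,0.5) probabilities at or below the observed probability = 0.039062.
Step 5: alpha = 0.05. reject H0.

n_eff = 9, pos = 1, neg = 8, p = 0.039062, reject H0.


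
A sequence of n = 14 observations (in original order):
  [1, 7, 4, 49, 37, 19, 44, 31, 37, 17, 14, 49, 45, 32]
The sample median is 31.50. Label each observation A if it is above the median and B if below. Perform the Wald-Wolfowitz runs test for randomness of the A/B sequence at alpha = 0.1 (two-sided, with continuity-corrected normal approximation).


Step 1: Compute median = 31.50; label A = above, B = below.
Labels in order: BBBAABABABBAAA  (n_A = 7, n_B = 7)
Step 2: Count runs R = 8.
Step 3: Under H0 (random ordering), E[R] = 2*n_A*n_B/(n_A+n_B) + 1 = 2*7*7/14 + 1 = 8.0000.
        Var[R] = 2*n_A*n_B*(2*n_A*n_B - n_A - n_B) / ((n_A+n_B)^2 * (n_A+n_B-1)) = 8232/2548 = 3.2308.
        SD[R] = 1.7974.
Step 4: R = E[R], so z = 0 with no continuity correction.
Step 5: Two-sided p-value via normal approximation = 2*(1 - Phi(|z|)) = 1.000000.
Step 6: alpha = 0.1. fail to reject H0.

R = 8, z = 0.0000, p = 1.000000, fail to reject H0.


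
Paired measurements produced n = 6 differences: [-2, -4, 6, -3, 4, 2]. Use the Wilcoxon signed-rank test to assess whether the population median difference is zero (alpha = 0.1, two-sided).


Step 1: Drop any zero differences (none here) and take |d_i|.
|d| = [2, 4, 6, 3, 4, 2]
Step 2: Midrank |d_i| (ties get averaged ranks).
ranks: |2|->1.5, |4|->4.5, |6|->6, |3|->3, |4|->4.5, |2|->1.5
Step 3: Attach original signs; sum ranks with positive sign and with negative sign.
W+ = 6 + 4.5 + 1.5 = 12
W- = 1.5 + 4.5 + 3 = 9
(Check: W+ + W- = 21 should equal n(n+1)/2 = 21.)
Step 4: Test statistic W = min(W+, W-) = 9.
Step 5: Ties in |d|, so use the tie-corrected normal approximation.
        E[W] = n(n+1)/4 = 6*7/4 = 10.5.
        Tie groups: |d|=2 (t=2), |d|=4 (t=2); sum(t^3 - t) = 12.
        Var[W] = n(n+1)(2n+1)/24 - sum(t^3-t)/48 = 546/24 - 12/48 = 22.5.
        z = (W - E[W]) / sqrt(Var[W]) = (9 - 10.5) / 4.7434 = -0.3162.
        Two-sided p = 2*Phi(z) = 0.751830.
Step 6: alpha = 0.1. fail to reject H0.

W+ = 12, W- = 9, W = min = 9, p = 0.751830, fail to reject H0.


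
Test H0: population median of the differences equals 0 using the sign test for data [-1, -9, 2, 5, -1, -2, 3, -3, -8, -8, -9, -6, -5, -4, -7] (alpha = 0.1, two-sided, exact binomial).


Step 1: Discard zero differences. Original n = 15; n_eff = number of nonzero differences = 15.
Nonzero differences (with sign): -1, -9, +2, +5, -1, -2, +3, -3, -8, -8, -9, -6, -5, -4, -7
Step 2: Count signs: positive = 3, negative = 12.
Step 3: Under H0: P(positive) = 0.5, so the number of positives S ~ Bin(15, 0.5).
Step 4: Two-sided exact p-value = sum of Bin(15,0.5) probabilities at or below the observed probability = 0.035156.
Step 5: alpha = 0.1. reject H0.

n_eff = 15, pos = 3, neg = 12, p = 0.035156, reject H0.


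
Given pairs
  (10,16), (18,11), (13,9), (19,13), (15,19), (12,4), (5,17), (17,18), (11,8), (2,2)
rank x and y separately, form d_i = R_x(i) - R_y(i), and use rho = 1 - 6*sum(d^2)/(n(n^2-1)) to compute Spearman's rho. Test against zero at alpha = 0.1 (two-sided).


Step 1: Rank x and y separately (midranks; no ties here).
rank(x): 10->3, 18->9, 13->6, 19->10, 15->7, 12->5, 5->2, 17->8, 11->4, 2->1
rank(y): 16->7, 11->5, 9->4, 13->6, 19->10, 4->2, 17->8, 18->9, 8->3, 2->1
Step 2: d_i = R_x(i) - R_y(i); compute d_i^2.
  (3-7)^2=16, (9-5)^2=16, (6-4)^2=4, (10-6)^2=16, (7-10)^2=9, (5-2)^2=9, (2-8)^2=36, (8-9)^2=1, (4-3)^2=1, (1-1)^2=0
sum(d^2) = 108.
Step 3: rho = 1 - 6*108 / (10*(10^2 - 1)) = 1 - 648/990 = 0.345455.
Step 4: Under H0, t = rho * sqrt((n-2)/(1-rho^2)) = 1.0412 ~ t(8).
Step 5: Two-sided p-value from the t-distribution with 8 df = 0.328227.
Step 6: alpha = 0.1. fail to reject H0.

rho = 0.3455, p = 0.328227, fail to reject H0 at alpha = 0.1.


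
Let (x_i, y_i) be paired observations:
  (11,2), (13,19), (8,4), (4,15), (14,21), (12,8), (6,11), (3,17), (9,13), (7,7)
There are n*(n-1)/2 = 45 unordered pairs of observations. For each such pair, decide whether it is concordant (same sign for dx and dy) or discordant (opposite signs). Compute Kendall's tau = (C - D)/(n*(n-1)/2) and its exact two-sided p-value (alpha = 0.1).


Step 1: Enumerate the 45 unordered pairs (i,j) with i<j and classify each by sign(x_j-x_i) * sign(y_j-y_i).
  (1,2):dx=+2,dy=+17->C; (1,3):dx=-3,dy=+2->D; (1,4):dx=-7,dy=+13->D; (1,5):dx=+3,dy=+19->C
  (1,6):dx=+1,dy=+6->C; (1,7):dx=-5,dy=+9->D; (1,8):dx=-8,dy=+15->D; (1,9):dx=-2,dy=+11->D
  (1,10):dx=-4,dy=+5->D; (2,3):dx=-5,dy=-15->C; (2,4):dx=-9,dy=-4->C; (2,5):dx=+1,dy=+2->C
  (2,6):dx=-1,dy=-11->C; (2,7):dx=-7,dy=-8->C; (2,8):dx=-10,dy=-2->C; (2,9):dx=-4,dy=-6->C
  (2,10):dx=-6,dy=-12->C; (3,4):dx=-4,dy=+11->D; (3,5):dx=+6,dy=+17->C; (3,6):dx=+4,dy=+4->C
  (3,7):dx=-2,dy=+7->D; (3,8):dx=-5,dy=+13->D; (3,9):dx=+1,dy=+9->C; (3,10):dx=-1,dy=+3->D
  (4,5):dx=+10,dy=+6->C; (4,6):dx=+8,dy=-7->D; (4,7):dx=+2,dy=-4->D; (4,8):dx=-1,dy=+2->D
  (4,9):dx=+5,dy=-2->D; (4,10):dx=+3,dy=-8->D; (5,6):dx=-2,dy=-13->C; (5,7):dx=-8,dy=-10->C
  (5,8):dx=-11,dy=-4->C; (5,9):dx=-5,dy=-8->C; (5,10):dx=-7,dy=-14->C; (6,7):dx=-6,dy=+3->D
  (6,8):dx=-9,dy=+9->D; (6,9):dx=-3,dy=+5->D; (6,10):dx=-5,dy=-1->C; (7,8):dx=-3,dy=+6->D
  (7,9):dx=+3,dy=+2->C; (7,10):dx=+1,dy=-4->D; (8,9):dx=+6,dy=-4->D; (8,10):dx=+4,dy=-10->D
  (9,10):dx=-2,dy=-6->C
Step 2: C = 23, D = 22, total pairs = 45.
Step 3: tau = (C - D)/(n(n-1)/2) = (23 - 22)/45 = 0.022222.
Step 4: Exact two-sided p-value (enumerate n! = 3628800 permutations of y under H0): p = 1.000000.
Step 5: alpha = 0.1. fail to reject H0.

tau_b = 0.0222 (C=23, D=22), p = 1.000000, fail to reject H0.


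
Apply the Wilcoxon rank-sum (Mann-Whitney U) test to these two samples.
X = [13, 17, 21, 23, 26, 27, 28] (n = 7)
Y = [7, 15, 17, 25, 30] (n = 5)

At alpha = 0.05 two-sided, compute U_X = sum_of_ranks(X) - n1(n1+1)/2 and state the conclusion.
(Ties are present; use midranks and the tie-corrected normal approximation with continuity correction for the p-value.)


Step 1: Combine and sort all 12 observations; assign midranks.
sorted (value, group): (7,Y), (13,X), (15,Y), (17,X), (17,Y), (21,X), (23,X), (25,Y), (26,X), (27,X), (28,X), (30,Y)
ranks: 7->1, 13->2, 15->3, 17->4.5, 17->4.5, 21->6, 23->7, 25->8, 26->9, 27->10, 28->11, 30->12
Step 2: Rank sum for X: R1 = 2 + 4.5 + 6 + 7 + 9 + 10 + 11 = 49.5.
Step 3: U_X = R1 - n1(n1+1)/2 = 49.5 - 7*8/2 = 49.5 - 28 = 21.5.
       U_Y = n1*n2 - U_X = 35 - 21.5 = 13.5.
Step 4: Ties are present, so use the tie-corrected normal approximation (with continuity correction) for the p-value.
Step 5: p-value = 0.569088; compare to alpha = 0.05. fail to reject H0.

U_X = 21.5, p = 0.569088, fail to reject H0 at alpha = 0.05.


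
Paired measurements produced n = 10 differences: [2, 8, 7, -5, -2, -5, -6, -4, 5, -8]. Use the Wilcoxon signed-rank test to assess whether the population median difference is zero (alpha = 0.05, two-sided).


Step 1: Drop any zero differences (none here) and take |d_i|.
|d| = [2, 8, 7, 5, 2, 5, 6, 4, 5, 8]
Step 2: Midrank |d_i| (ties get averaged ranks).
ranks: |2|->1.5, |8|->9.5, |7|->8, |5|->5, |2|->1.5, |5|->5, |6|->7, |4|->3, |5|->5, |8|->9.5
Step 3: Attach original signs; sum ranks with positive sign and with negative sign.
W+ = 1.5 + 9.5 + 8 + 5 = 24
W- = 5 + 1.5 + 5 + 7 + 3 + 9.5 = 31
(Check: W+ + W- = 55 should equal n(n+1)/2 = 55.)
Step 4: Test statistic W = min(W+, W-) = 24.
Step 5: Ties in |d|, so use the tie-corrected normal approximation.
        E[W] = n(n+1)/4 = 10*11/4 = 27.5.
        Tie groups: |d|=2 (t=2), |d|=5 (t=3), |d|=8 (t=2); sum(t^3 - t) = 36.
        Var[W] = n(n+1)(2n+1)/24 - sum(t^3-t)/48 = 2310/24 - 36/48 = 95.5.
        z = (W - E[W]) / sqrt(Var[W]) = (24 - 27.5) / 9.7724 = -0.3582.
        Two-sided p = 2*Phi(z) = 0.720230.
Step 6: alpha = 0.05. fail to reject H0.

W+ = 24, W- = 31, W = min = 24, p = 0.720230, fail to reject H0.


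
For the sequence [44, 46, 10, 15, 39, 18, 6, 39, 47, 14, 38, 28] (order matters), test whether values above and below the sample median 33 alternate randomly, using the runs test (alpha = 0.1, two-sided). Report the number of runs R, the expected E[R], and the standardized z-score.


Step 1: Compute median = 33; label A = above, B = below.
Labels in order: AABBABBAABAB  (n_A = 6, n_B = 6)
Step 2: Count runs R = 8.
Step 3: Under H0 (random ordering), E[R] = 2*n_A*n_B/(n_A+n_B) + 1 = 2*6*6/12 + 1 = 7.0000.
        Var[R] = 2*n_A*n_B*(2*n_A*n_B - n_A - n_B) / ((n_A+n_B)^2 * (n_A+n_B-1)) = 4320/1584 = 2.7273.
        SD[R] = 1.6514.
Step 4: Continuity-corrected z = (R - 0.5 - E[R]) / SD[R] = (8 - 0.5 - 7.0000) / 1.6514 = 0.3028.
Step 5: Two-sided p-value via normal approximation = 2*(1 - Phi(|z|)) = 0.762069.
Step 6: alpha = 0.1. fail to reject H0.

R = 8, z = 0.3028, p = 0.762069, fail to reject H0.


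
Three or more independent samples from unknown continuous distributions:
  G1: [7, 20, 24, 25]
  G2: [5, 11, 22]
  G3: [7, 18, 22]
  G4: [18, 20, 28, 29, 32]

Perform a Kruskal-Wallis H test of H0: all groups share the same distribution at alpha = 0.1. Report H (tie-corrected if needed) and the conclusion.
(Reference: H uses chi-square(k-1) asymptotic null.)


Step 1: Combine all N = 15 observations and assign midranks.
sorted (value, group, rank): (5,G2,1), (7,G1,2.5), (7,G3,2.5), (11,G2,4), (18,G3,5.5), (18,G4,5.5), (20,G1,7.5), (20,G4,7.5), (22,G2,9.5), (22,G3,9.5), (24,G1,11), (25,G1,12), (28,G4,13), (29,G4,14), (32,G4,15)
Step 2: Sum ranks within each group.
R_1 = 33 (n_1 = 4)
R_2 = 14.5 (n_2 = 3)
R_3 = 17.5 (n_3 = 3)
R_4 = 55 (n_4 = 5)
Step 3: H = 12/(N(N+1)) * sum(R_i^2/n_i) - 3(N+1)
     = 12/(15*16) * (33^2/4 + 14.5^2/3 + 17.5^2/3 + 55^2/5) - 3*16
     = 0.050000 * 1049.42 - 48
     = 4.470833.
Step 4: Ties present; correction factor C = 1 - 24/(15^3 - 15) = 0.992857. Corrected H = 4.470833 / 0.992857 = 4.502998.
Step 5: Under H0, H ~ chi^2(3); p-value = 0.212023.
Step 6: alpha = 0.1. fail to reject H0.

H = 4.5030, df = 3, p = 0.212023, fail to reject H0.


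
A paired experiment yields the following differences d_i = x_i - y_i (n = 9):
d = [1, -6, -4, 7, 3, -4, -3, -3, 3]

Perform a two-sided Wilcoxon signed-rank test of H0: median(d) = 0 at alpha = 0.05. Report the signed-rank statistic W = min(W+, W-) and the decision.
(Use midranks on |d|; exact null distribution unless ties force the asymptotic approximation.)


Step 1: Drop any zero differences (none here) and take |d_i|.
|d| = [1, 6, 4, 7, 3, 4, 3, 3, 3]
Step 2: Midrank |d_i| (ties get averaged ranks).
ranks: |1|->1, |6|->8, |4|->6.5, |7|->9, |3|->3.5, |4|->6.5, |3|->3.5, |3|->3.5, |3|->3.5
Step 3: Attach original signs; sum ranks with positive sign and with negative sign.
W+ = 1 + 9 + 3.5 + 3.5 = 17
W- = 8 + 6.5 + 6.5 + 3.5 + 3.5 = 28
(Check: W+ + W- = 45 should equal n(n+1)/2 = 45.)
Step 4: Test statistic W = min(W+, W-) = 17.
Step 5: Ties in |d|, so use the tie-corrected normal approximation.
        E[W] = n(n+1)/4 = 9*10/4 = 22.5.
        Tie groups: |d|=3 (t=4), |d|=4 (t=2); sum(t^3 - t) = 66.
        Var[W] = n(n+1)(2n+1)/24 - sum(t^3-t)/48 = 1710/24 - 66/48 = 69.875.
        z = (W - E[W]) / sqrt(Var[W]) = (17 - 22.5) / 8.3591 = -0.6580.
        Two-sided p = 2*Phi(z) = 0.510562.
Step 6: alpha = 0.05. fail to reject H0.

W+ = 17, W- = 28, W = min = 17, p = 0.510562, fail to reject H0.


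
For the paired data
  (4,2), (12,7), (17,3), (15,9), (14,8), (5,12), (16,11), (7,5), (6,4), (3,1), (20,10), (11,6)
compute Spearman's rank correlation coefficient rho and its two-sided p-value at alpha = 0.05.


Step 1: Rank x and y separately (midranks; no ties here).
rank(x): 4->2, 12->7, 17->11, 15->9, 14->8, 5->3, 16->10, 7->5, 6->4, 3->1, 20->12, 11->6
rank(y): 2->2, 7->7, 3->3, 9->9, 8->8, 12->12, 11->11, 5->5, 4->4, 1->1, 10->10, 6->6
Step 2: d_i = R_x(i) - R_y(i); compute d_i^2.
  (2-2)^2=0, (7-7)^2=0, (11-3)^2=64, (9-9)^2=0, (8-8)^2=0, (3-12)^2=81, (10-11)^2=1, (5-5)^2=0, (4-4)^2=0, (1-1)^2=0, (12-10)^2=4, (6-6)^2=0
sum(d^2) = 150.
Step 3: rho = 1 - 6*150 / (12*(12^2 - 1)) = 1 - 900/1716 = 0.475524.
Step 4: Under H0, t = rho * sqrt((n-2)/(1-rho^2)) = 1.7094 ~ t(10).
Step 5: Two-sided p-value from the t-distribution with 10 df = 0.118176.
Step 6: alpha = 0.05. fail to reject H0.

rho = 0.4755, p = 0.118176, fail to reject H0 at alpha = 0.05.


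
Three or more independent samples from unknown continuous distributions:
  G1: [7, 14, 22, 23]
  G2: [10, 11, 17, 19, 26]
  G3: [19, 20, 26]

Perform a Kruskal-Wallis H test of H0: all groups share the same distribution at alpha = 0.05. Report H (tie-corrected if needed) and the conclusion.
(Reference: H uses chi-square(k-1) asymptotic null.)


Step 1: Combine all N = 12 observations and assign midranks.
sorted (value, group, rank): (7,G1,1), (10,G2,2), (11,G2,3), (14,G1,4), (17,G2,5), (19,G2,6.5), (19,G3,6.5), (20,G3,8), (22,G1,9), (23,G1,10), (26,G2,11.5), (26,G3,11.5)
Step 2: Sum ranks within each group.
R_1 = 24 (n_1 = 4)
R_2 = 28 (n_2 = 5)
R_3 = 26 (n_3 = 3)
Step 3: H = 12/(N(N+1)) * sum(R_i^2/n_i) - 3(N+1)
     = 12/(12*13) * (24^2/4 + 28^2/5 + 26^2/3) - 3*13
     = 0.076923 * 526.133 - 39
     = 1.471795.
Step 4: Ties present; correction factor C = 1 - 12/(12^3 - 12) = 0.993007. Corrected H = 1.471795 / 0.993007 = 1.482160.
Step 5: Under H0, H ~ chi^2(2); p-value = 0.476599.
Step 6: alpha = 0.05. fail to reject H0.

H = 1.4822, df = 2, p = 0.476599, fail to reject H0.


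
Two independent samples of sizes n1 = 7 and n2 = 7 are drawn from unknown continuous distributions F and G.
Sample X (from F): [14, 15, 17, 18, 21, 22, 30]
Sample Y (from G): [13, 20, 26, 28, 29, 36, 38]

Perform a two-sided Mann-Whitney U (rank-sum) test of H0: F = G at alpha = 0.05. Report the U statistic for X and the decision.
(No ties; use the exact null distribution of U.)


Step 1: Combine and sort all 14 observations; assign midranks.
sorted (value, group): (13,Y), (14,X), (15,X), (17,X), (18,X), (20,Y), (21,X), (22,X), (26,Y), (28,Y), (29,Y), (30,X), (36,Y), (38,Y)
ranks: 13->1, 14->2, 15->3, 17->4, 18->5, 20->6, 21->7, 22->8, 26->9, 28->10, 29->11, 30->12, 36->13, 38->14
Step 2: Rank sum for X: R1 = 2 + 3 + 4 + 5 + 7 + 8 + 12 = 41.
Step 3: U_X = R1 - n1(n1+1)/2 = 41 - 7*8/2 = 41 - 28 = 13.
       U_Y = n1*n2 - U_X = 49 - 13 = 36.
Step 4: No ties, so the exact null distribution of U (based on enumerating the C(14,7) = 3432 equally likely rank assignments) gives the two-sided p-value.
Step 5: p-value = 0.164918; compare to alpha = 0.05. fail to reject H0.

U_X = 13, p = 0.164918, fail to reject H0 at alpha = 0.05.


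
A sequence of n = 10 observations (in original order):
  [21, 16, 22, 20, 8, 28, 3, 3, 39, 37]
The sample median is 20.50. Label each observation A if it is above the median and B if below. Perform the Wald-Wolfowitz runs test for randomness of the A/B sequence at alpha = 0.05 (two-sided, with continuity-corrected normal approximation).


Step 1: Compute median = 20.50; label A = above, B = below.
Labels in order: ABABBABBAA  (n_A = 5, n_B = 5)
Step 2: Count runs R = 7.
Step 3: Under H0 (random ordering), E[R] = 2*n_A*n_B/(n_A+n_B) + 1 = 2*5*5/10 + 1 = 6.0000.
        Var[R] = 2*n_A*n_B*(2*n_A*n_B - n_A - n_B) / ((n_A+n_B)^2 * (n_A+n_B-1)) = 2000/900 = 2.2222.
        SD[R] = 1.4907.
Step 4: Continuity-corrected z = (R - 0.5 - E[R]) / SD[R] = (7 - 0.5 - 6.0000) / 1.4907 = 0.3354.
Step 5: Two-sided p-value via normal approximation = 2*(1 - Phi(|z|)) = 0.737316.
Step 6: alpha = 0.05. fail to reject H0.

R = 7, z = 0.3354, p = 0.737316, fail to reject H0.


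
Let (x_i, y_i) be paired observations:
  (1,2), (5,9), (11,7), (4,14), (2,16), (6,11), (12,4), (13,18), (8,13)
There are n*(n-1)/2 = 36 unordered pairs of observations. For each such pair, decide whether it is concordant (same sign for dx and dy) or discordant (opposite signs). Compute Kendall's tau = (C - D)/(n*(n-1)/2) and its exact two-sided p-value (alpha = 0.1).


Step 1: Enumerate the 36 unordered pairs (i,j) with i<j and classify each by sign(x_j-x_i) * sign(y_j-y_i).
  (1,2):dx=+4,dy=+7->C; (1,3):dx=+10,dy=+5->C; (1,4):dx=+3,dy=+12->C; (1,5):dx=+1,dy=+14->C
  (1,6):dx=+5,dy=+9->C; (1,7):dx=+11,dy=+2->C; (1,8):dx=+12,dy=+16->C; (1,9):dx=+7,dy=+11->C
  (2,3):dx=+6,dy=-2->D; (2,4):dx=-1,dy=+5->D; (2,5):dx=-3,dy=+7->D; (2,6):dx=+1,dy=+2->C
  (2,7):dx=+7,dy=-5->D; (2,8):dx=+8,dy=+9->C; (2,9):dx=+3,dy=+4->C; (3,4):dx=-7,dy=+7->D
  (3,5):dx=-9,dy=+9->D; (3,6):dx=-5,dy=+4->D; (3,7):dx=+1,dy=-3->D; (3,8):dx=+2,dy=+11->C
  (3,9):dx=-3,dy=+6->D; (4,5):dx=-2,dy=+2->D; (4,6):dx=+2,dy=-3->D; (4,7):dx=+8,dy=-10->D
  (4,8):dx=+9,dy=+4->C; (4,9):dx=+4,dy=-1->D; (5,6):dx=+4,dy=-5->D; (5,7):dx=+10,dy=-12->D
  (5,8):dx=+11,dy=+2->C; (5,9):dx=+6,dy=-3->D; (6,7):dx=+6,dy=-7->D; (6,8):dx=+7,dy=+7->C
  (6,9):dx=+2,dy=+2->C; (7,8):dx=+1,dy=+14->C; (7,9):dx=-4,dy=+9->D; (8,9):dx=-5,dy=-5->C
Step 2: C = 18, D = 18, total pairs = 36.
Step 3: tau = (C - D)/(n(n-1)/2) = (18 - 18)/36 = 0.000000.
Step 4: Exact two-sided p-value (enumerate n! = 362880 permutations of y under H0): p = 1.000000.
Step 5: alpha = 0.1. fail to reject H0.

tau_b = 0.0000 (C=18, D=18), p = 1.000000, fail to reject H0.


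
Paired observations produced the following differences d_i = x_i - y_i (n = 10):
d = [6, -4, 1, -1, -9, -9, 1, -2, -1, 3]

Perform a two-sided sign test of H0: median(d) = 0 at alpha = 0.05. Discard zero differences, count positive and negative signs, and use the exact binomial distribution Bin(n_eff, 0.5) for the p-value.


Step 1: Discard zero differences. Original n = 10; n_eff = number of nonzero differences = 10.
Nonzero differences (with sign): +6, -4, +1, -1, -9, -9, +1, -2, -1, +3
Step 2: Count signs: positive = 4, negative = 6.
Step 3: Under H0: P(positive) = 0.5, so the number of positives S ~ Bin(10, 0.5).
Step 4: Two-sided exact p-value = sum of Bin(10,0.5) probabilities at or below the observed probability = 0.753906.
Step 5: alpha = 0.05. fail to reject H0.

n_eff = 10, pos = 4, neg = 6, p = 0.753906, fail to reject H0.


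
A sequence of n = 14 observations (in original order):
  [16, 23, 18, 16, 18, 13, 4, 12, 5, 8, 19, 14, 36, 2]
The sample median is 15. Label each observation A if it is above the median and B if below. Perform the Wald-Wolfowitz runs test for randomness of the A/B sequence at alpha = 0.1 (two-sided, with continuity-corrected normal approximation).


Step 1: Compute median = 15; label A = above, B = below.
Labels in order: AAAAABBBBBABAB  (n_A = 7, n_B = 7)
Step 2: Count runs R = 6.
Step 3: Under H0 (random ordering), E[R] = 2*n_A*n_B/(n_A+n_B) + 1 = 2*7*7/14 + 1 = 8.0000.
        Var[R] = 2*n_A*n_B*(2*n_A*n_B - n_A - n_B) / ((n_A+n_B)^2 * (n_A+n_B-1)) = 8232/2548 = 3.2308.
        SD[R] = 1.7974.
Step 4: Continuity-corrected z = (R + 0.5 - E[R]) / SD[R] = (6 + 0.5 - 8.0000) / 1.7974 = -0.8345.
Step 5: Two-sided p-value via normal approximation = 2*(1 - Phi(|z|)) = 0.403986.
Step 6: alpha = 0.1. fail to reject H0.

R = 6, z = -0.8345, p = 0.403986, fail to reject H0.


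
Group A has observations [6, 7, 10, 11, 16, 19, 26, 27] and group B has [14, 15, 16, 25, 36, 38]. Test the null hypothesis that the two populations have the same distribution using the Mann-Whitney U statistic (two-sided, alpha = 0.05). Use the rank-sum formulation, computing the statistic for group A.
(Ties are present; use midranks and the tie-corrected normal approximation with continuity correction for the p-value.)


Step 1: Combine and sort all 14 observations; assign midranks.
sorted (value, group): (6,X), (7,X), (10,X), (11,X), (14,Y), (15,Y), (16,X), (16,Y), (19,X), (25,Y), (26,X), (27,X), (36,Y), (38,Y)
ranks: 6->1, 7->2, 10->3, 11->4, 14->5, 15->6, 16->7.5, 16->7.5, 19->9, 25->10, 26->11, 27->12, 36->13, 38->14
Step 2: Rank sum for X: R1 = 1 + 2 + 3 + 4 + 7.5 + 9 + 11 + 12 = 49.5.
Step 3: U_X = R1 - n1(n1+1)/2 = 49.5 - 8*9/2 = 49.5 - 36 = 13.5.
       U_Y = n1*n2 - U_X = 48 - 13.5 = 34.5.
Step 4: Ties are present, so use the tie-corrected normal approximation (with continuity correction) for the p-value.
Step 5: p-value = 0.196213; compare to alpha = 0.05. fail to reject H0.

U_X = 13.5, p = 0.196213, fail to reject H0 at alpha = 0.05.


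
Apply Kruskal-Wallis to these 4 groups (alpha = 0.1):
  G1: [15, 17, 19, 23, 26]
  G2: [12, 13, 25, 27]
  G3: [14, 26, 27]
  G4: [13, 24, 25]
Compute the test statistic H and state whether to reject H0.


Step 1: Combine all N = 15 observations and assign midranks.
sorted (value, group, rank): (12,G2,1), (13,G2,2.5), (13,G4,2.5), (14,G3,4), (15,G1,5), (17,G1,6), (19,G1,7), (23,G1,8), (24,G4,9), (25,G2,10.5), (25,G4,10.5), (26,G1,12.5), (26,G3,12.5), (27,G2,14.5), (27,G3,14.5)
Step 2: Sum ranks within each group.
R_1 = 38.5 (n_1 = 5)
R_2 = 28.5 (n_2 = 4)
R_3 = 31 (n_3 = 3)
R_4 = 22 (n_4 = 3)
Step 3: H = 12/(N(N+1)) * sum(R_i^2/n_i) - 3(N+1)
     = 12/(15*16) * (38.5^2/5 + 28.5^2/4 + 31^2/3 + 22^2/3) - 3*16
     = 0.050000 * 981.179 - 48
     = 1.058958.
Step 4: Ties present; correction factor C = 1 - 24/(15^3 - 15) = 0.992857. Corrected H = 1.058958 / 0.992857 = 1.066577.
Step 5: Under H0, H ~ chi^2(3); p-value = 0.785148.
Step 6: alpha = 0.1. fail to reject H0.

H = 1.0666, df = 3, p = 0.785148, fail to reject H0.


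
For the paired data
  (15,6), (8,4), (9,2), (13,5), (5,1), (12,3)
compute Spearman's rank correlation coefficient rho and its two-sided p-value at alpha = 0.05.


Step 1: Rank x and y separately (midranks; no ties here).
rank(x): 15->6, 8->2, 9->3, 13->5, 5->1, 12->4
rank(y): 6->6, 4->4, 2->2, 5->5, 1->1, 3->3
Step 2: d_i = R_x(i) - R_y(i); compute d_i^2.
  (6-6)^2=0, (2-4)^2=4, (3-2)^2=1, (5-5)^2=0, (1-1)^2=0, (4-3)^2=1
sum(d^2) = 6.
Step 3: rho = 1 - 6*6 / (6*(6^2 - 1)) = 1 - 36/210 = 0.828571.
Step 4: Under H0, t = rho * sqrt((n-2)/(1-rho^2)) = 2.9598 ~ t(4).
Step 5: Two-sided p-value from the t-distribution with 4 df = 0.041563.
Step 6: alpha = 0.05. reject H0.

rho = 0.8286, p = 0.041563, reject H0 at alpha = 0.05.


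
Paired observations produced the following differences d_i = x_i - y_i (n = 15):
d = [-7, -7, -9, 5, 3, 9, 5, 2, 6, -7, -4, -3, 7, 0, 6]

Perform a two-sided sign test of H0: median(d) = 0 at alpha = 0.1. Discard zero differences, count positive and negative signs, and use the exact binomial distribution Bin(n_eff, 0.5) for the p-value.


Step 1: Discard zero differences. Original n = 15; n_eff = number of nonzero differences = 14.
Nonzero differences (with sign): -7, -7, -9, +5, +3, +9, +5, +2, +6, -7, -4, -3, +7, +6
Step 2: Count signs: positive = 8, negative = 6.
Step 3: Under H0: P(positive) = 0.5, so the number of positives S ~ Bin(14, 0.5).
Step 4: Two-sided exact p-value = sum of Bin(14,0.5) probabilities at or below the observed probability = 0.790527.
Step 5: alpha = 0.1. fail to reject H0.

n_eff = 14, pos = 8, neg = 6, p = 0.790527, fail to reject H0.


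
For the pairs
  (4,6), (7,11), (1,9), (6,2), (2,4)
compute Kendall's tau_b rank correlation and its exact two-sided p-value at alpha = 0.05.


Step 1: Enumerate the 10 unordered pairs (i,j) with i<j and classify each by sign(x_j-x_i) * sign(y_j-y_i).
  (1,2):dx=+3,dy=+5->C; (1,3):dx=-3,dy=+3->D; (1,4):dx=+2,dy=-4->D; (1,5):dx=-2,dy=-2->C
  (2,3):dx=-6,dy=-2->C; (2,4):dx=-1,dy=-9->C; (2,5):dx=-5,dy=-7->C; (3,4):dx=+5,dy=-7->D
  (3,5):dx=+1,dy=-5->D; (4,5):dx=-4,dy=+2->D
Step 2: C = 5, D = 5, total pairs = 10.
Step 3: tau = (C - D)/(n(n-1)/2) = (5 - 5)/10 = 0.000000.
Step 4: Exact two-sided p-value (enumerate n! = 120 permutations of y under H0): p = 1.000000.
Step 5: alpha = 0.05. fail to reject H0.

tau_b = 0.0000 (C=5, D=5), p = 1.000000, fail to reject H0.


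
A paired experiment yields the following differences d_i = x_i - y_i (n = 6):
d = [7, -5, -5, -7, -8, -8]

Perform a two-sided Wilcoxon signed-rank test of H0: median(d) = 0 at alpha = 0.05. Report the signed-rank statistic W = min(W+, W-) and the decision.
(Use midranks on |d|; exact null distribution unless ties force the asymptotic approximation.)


Step 1: Drop any zero differences (none here) and take |d_i|.
|d| = [7, 5, 5, 7, 8, 8]
Step 2: Midrank |d_i| (ties get averaged ranks).
ranks: |7|->3.5, |5|->1.5, |5|->1.5, |7|->3.5, |8|->5.5, |8|->5.5
Step 3: Attach original signs; sum ranks with positive sign and with negative sign.
W+ = 3.5 = 3.5
W- = 1.5 + 1.5 + 3.5 + 5.5 + 5.5 = 17.5
(Check: W+ + W- = 21 should equal n(n+1)/2 = 21.)
Step 4: Test statistic W = min(W+, W-) = 3.5.
Step 5: Ties in |d|, so use the tie-corrected normal approximation.
        E[W] = n(n+1)/4 = 6*7/4 = 10.5.
        Tie groups: |d|=5 (t=2), |d|=7 (t=2), |d|=8 (t=2); sum(t^3 - t) = 18.
        Var[W] = n(n+1)(2n+1)/24 - sum(t^3-t)/48 = 546/24 - 18/48 = 22.375.
        z = (W - E[W]) / sqrt(Var[W]) = (3.5 - 10.5) / 4.7302 = -1.4798.
        Two-sided p = 2*Phi(z) = 0.138914.
Step 6: alpha = 0.05. fail to reject H0.

W+ = 3.5, W- = 17.5, W = min = 3.5, p = 0.138914, fail to reject H0.
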